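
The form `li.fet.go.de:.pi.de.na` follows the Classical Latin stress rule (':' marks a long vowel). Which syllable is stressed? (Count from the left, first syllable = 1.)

5

Classical Latin: stress the penult if heavy (long vowel or closed), else the antepenult.
Weights: 5 pi L, 6 de L, 7 na L.
The penult (syllable 6, de) is light, so stress falls on the antepenult (syllable 5, pi).
Stress on syllable 5: li.fet.go.de:.ˈpi.de.na.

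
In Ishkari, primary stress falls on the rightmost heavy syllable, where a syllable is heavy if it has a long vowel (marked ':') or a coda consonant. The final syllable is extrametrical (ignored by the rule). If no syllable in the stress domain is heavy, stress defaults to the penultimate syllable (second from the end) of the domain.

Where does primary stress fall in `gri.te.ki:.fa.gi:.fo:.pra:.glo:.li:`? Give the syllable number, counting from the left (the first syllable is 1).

8

The final syllable (9, li:) is extrametrical; the stress domain is syllables 1–8.
Weights: 1 gri L, 2 te L, 3 ki: H, 4 fa L, 5 gi: H, 6 fo: H, 7 pra: H, 8 glo: H.
Heavy syllables in the domain: 3, 5, 6, 7, 8. The rightmost is syllable 8 (glo:).
Primary stress: syllable 8 → gri.te.ki:.fa.gi:.fo:.pra:.ˈglo:.li:.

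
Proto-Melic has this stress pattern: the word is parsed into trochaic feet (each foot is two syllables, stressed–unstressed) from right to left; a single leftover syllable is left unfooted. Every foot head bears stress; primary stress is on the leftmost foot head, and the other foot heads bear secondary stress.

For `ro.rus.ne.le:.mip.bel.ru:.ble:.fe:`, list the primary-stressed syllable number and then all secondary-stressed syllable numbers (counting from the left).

Parse right to left into trochaic (ˈσσ) feet: ro (ˈrus.ne) (ˈle:.mip) (ˈbel.ru:) (ˈble:.fe:). Syllable 1 is left unfooted.
Foot heads (stressed positions): 2, 4, 6, 8.
End Rule Leftmost: primary stress on the leftmost head = syllable 2.
Secondary stress on 4, 6, 8: ro.ˈrus.ne.ˌle:.mip.ˌbel.ru:.ˌble:.fe:.

primary 2, secondary 4, 6, 8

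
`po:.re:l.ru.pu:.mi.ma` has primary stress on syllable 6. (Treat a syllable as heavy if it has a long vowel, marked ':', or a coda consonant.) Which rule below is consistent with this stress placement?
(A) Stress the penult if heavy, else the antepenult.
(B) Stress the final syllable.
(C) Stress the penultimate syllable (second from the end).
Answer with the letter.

B

Rule A → syllable 4 (observed: 6).
Rule B → syllable 6 ✓.
Rule C → syllable 5 (observed: 6).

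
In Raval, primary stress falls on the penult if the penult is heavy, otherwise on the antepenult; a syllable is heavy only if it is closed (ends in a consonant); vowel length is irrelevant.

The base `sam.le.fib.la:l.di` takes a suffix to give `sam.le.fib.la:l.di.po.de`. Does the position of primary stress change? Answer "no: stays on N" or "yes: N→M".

yes: 4→5

Base `sam.le.fib.la:l.di` (5 syllables):
  Weights: 3 fib H, 4 la:l H, 5 di L.
  The penult (syllable 4, la:l) is heavy, so it takes stress.
  → primary stress on syllable 4.
Suffixed `sam.le.fib.la:l.di.po.de` (7 syllables):
  Weights: 5 di L, 6 po L, 7 de L.
  The penult (syllable 6, po) is light, so stress falls on the antepenult (syllable 5, di).
  → primary stress on syllable 5.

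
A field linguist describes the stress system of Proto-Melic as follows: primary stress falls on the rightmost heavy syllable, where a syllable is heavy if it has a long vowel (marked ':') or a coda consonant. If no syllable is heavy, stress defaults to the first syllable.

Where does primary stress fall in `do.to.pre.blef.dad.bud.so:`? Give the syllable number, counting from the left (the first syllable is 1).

7

Weights: 1 do L, 2 to L, 3 pre L, 4 blef H, 5 dad H, 6 bud H, 7 so: H.
Heavy syllables in the domain: 4, 5, 6, 7. The rightmost is syllable 7 (so:).
Primary stress: syllable 7 → do.to.pre.blef.dad.bud.ˈso:.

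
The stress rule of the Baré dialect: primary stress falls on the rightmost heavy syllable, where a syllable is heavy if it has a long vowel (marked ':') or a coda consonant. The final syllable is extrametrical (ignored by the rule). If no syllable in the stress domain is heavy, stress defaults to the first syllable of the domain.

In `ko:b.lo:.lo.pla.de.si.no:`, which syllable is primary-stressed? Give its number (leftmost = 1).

The final syllable (7, no:) is extrametrical; the stress domain is syllables 1–6.
Weights: 1 ko:b H, 2 lo: H, 3 lo L, 4 pla L, 5 de L, 6 si L.
Heavy syllables in the domain: 1, 2. The rightmost is syllable 2 (lo:).
Primary stress: syllable 2 → ko:b.ˈlo:.lo.pla.de.si.no:.

2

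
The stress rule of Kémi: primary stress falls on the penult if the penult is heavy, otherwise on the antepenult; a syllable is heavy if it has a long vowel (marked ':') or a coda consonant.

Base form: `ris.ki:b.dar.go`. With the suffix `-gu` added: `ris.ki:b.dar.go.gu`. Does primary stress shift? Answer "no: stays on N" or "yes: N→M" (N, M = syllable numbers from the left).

Base `ris.ki:b.dar.go` (4 syllables):
  Weights: 2 ki:b H, 3 dar H, 4 go L.
  The penult (syllable 3, dar) is heavy, so it takes stress.
  → primary stress on syllable 3.
Suffixed `ris.ki:b.dar.go.gu` (5 syllables):
  Weights: 3 dar H, 4 go L, 5 gu L.
  The penult (syllable 4, go) is light, so stress falls on the antepenult (syllable 3, dar).
  → primary stress on syllable 3.

no: stays on 3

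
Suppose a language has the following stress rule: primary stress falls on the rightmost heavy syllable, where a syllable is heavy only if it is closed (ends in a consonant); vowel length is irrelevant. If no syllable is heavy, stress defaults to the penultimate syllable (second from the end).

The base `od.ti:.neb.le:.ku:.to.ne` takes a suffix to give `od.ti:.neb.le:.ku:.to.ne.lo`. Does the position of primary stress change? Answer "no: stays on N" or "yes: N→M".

Base `od.ti:.neb.le:.ku:.to.ne` (7 syllables):
  Weights: 1 od H, 2 ti: L, 3 neb H, 4 le: L, 5 ku: L, 6 to L, 7 ne L.
  Heavy syllables in the domain: 1, 3. The rightmost is syllable 3 (neb).
  → primary stress on syllable 3.
Suffixed `od.ti:.neb.le:.ku:.to.ne.lo` (8 syllables):
  Weights: 1 od H, 2 ti: L, 3 neb H, 4 le: L, 5 ku: L, 6 to L, 7 ne L, 8 lo L.
  Heavy syllables in the domain: 1, 3. The rightmost is syllable 3 (neb).
  → primary stress on syllable 3.

no: stays on 3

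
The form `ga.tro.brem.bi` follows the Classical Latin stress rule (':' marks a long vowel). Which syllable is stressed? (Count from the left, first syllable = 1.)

3

Classical Latin: stress the penult if heavy (long vowel or closed), else the antepenult.
Weights: 2 tro L, 3 brem H, 4 bi L.
The penult (syllable 3, brem) is heavy, so it takes stress.
Stress on syllable 3: ga.tro.ˈbrem.bi.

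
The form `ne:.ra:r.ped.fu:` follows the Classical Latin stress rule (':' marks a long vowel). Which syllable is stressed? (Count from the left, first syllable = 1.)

Classical Latin: stress the penult if heavy (long vowel or closed), else the antepenult.
Weights: 2 ra:r H, 3 ped H, 4 fu: H.
The penult (syllable 3, ped) is heavy, so it takes stress.
Stress on syllable 3: ne:.ra:r.ˈped.fu:.

3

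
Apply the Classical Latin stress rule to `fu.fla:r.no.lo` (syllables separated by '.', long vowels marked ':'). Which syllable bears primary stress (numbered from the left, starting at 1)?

2

Classical Latin: stress the penult if heavy (long vowel or closed), else the antepenult.
Weights: 2 fla:r H, 3 no L, 4 lo L.
The penult (syllable 3, no) is light, so stress falls on the antepenult (syllable 2, fla:r).
Stress on syllable 2: fu.ˈfla:r.no.lo.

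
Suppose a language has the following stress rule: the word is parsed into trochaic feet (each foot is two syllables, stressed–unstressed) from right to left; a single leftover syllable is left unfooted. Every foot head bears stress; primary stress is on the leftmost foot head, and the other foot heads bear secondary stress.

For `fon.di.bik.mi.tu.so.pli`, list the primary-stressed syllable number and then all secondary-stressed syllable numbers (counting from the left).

Parse right to left into trochaic (ˈσσ) feet: fon (ˈdi.bik) (ˈmi.tu) (ˈso.pli). Syllable 1 is left unfooted.
Foot heads (stressed positions): 2, 4, 6.
End Rule Leftmost: primary stress on the leftmost head = syllable 2.
Secondary stress on 4, 6: fon.ˈdi.bik.ˌmi.tu.ˌso.pli.

primary 2, secondary 4, 6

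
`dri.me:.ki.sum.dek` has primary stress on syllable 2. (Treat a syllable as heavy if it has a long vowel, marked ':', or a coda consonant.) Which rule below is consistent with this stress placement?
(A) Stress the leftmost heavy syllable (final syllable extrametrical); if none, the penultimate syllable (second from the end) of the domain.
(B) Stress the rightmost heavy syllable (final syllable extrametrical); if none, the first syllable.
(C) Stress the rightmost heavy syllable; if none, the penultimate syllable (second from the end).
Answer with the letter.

Rule A → syllable 2 ✓.
Rule B → syllable 4 (observed: 2).
Rule C → syllable 5 (observed: 2).

A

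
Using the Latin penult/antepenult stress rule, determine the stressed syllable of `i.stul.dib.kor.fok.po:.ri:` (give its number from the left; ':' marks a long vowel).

6

Classical Latin: stress the penult if heavy (long vowel or closed), else the antepenult.
Weights: 5 fok H, 6 po: H, 7 ri: H.
The penult (syllable 6, po:) is heavy, so it takes stress.
Stress on syllable 6: i.stul.dib.kor.fok.ˈpo:.ri:.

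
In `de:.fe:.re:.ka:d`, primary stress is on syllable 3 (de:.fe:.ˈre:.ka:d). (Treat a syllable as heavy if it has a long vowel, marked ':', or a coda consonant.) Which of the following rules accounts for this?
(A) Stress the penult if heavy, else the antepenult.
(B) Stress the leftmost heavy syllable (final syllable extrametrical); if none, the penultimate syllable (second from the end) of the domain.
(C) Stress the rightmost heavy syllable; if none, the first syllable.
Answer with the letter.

A

Rule A → syllable 3 ✓.
Rule B → syllable 1 (observed: 3).
Rule C → syllable 4 (observed: 3).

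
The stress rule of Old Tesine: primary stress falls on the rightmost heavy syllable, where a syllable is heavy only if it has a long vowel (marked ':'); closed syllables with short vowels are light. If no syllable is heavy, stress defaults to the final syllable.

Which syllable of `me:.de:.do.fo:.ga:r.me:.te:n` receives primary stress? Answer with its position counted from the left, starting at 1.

Weights: 1 me: H, 2 de: H, 3 do L, 4 fo: H, 5 ga:r H, 6 me: H, 7 te:n H.
Heavy syllables in the domain: 1, 2, 4, 5, 6, 7. The rightmost is syllable 7 (te:n).
Primary stress: syllable 7 → me:.de:.do.fo:.ga:r.me:.ˈte:n.

7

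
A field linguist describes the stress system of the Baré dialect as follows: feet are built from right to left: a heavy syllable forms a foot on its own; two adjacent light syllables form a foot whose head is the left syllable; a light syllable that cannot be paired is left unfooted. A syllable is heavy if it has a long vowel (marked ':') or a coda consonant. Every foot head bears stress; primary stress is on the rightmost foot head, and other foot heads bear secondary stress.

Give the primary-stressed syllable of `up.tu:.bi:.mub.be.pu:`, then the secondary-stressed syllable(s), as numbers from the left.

Weights: 1 up H, 2 tu: H, 3 bi: H, 4 mub H, 5 be L, 6 pu: H.
Parse right to left (heavy = foot alone; LL = one foot; stranded L unfooted): (ˈup) (ˈtu:) (ˈbi:) (ˈmub) be (ˈpu:).
Foot heads: 1, 2, 3, 4, 6.
Primary stress on the rightmost head = syllable 6.
Secondary stress on 1, 2, 3, 4: ˌup.ˌtu:.ˌbi:.ˌmub.be.ˈpu:.

primary 6, secondary 1, 2, 3, 4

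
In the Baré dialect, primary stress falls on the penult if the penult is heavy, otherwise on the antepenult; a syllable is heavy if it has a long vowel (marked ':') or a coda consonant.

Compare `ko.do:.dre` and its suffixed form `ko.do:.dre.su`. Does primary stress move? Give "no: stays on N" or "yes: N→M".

no: stays on 2

Base `ko.do:.dre` (3 syllables):
  Weights: 1 ko L, 2 do: H, 3 dre L.
  The penult (syllable 2, do:) is heavy, so it takes stress.
  → primary stress on syllable 2.
Suffixed `ko.do:.dre.su` (4 syllables):
  Weights: 2 do: H, 3 dre L, 4 su L.
  The penult (syllable 3, dre) is light, so stress falls on the antepenult (syllable 2, do:).
  → primary stress on syllable 2.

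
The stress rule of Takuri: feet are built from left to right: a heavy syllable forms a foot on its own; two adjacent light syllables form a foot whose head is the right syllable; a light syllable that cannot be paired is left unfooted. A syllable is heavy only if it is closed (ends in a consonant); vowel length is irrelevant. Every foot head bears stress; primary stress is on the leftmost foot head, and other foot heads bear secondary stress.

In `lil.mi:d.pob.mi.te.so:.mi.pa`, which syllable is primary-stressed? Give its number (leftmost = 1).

1

Weights: 1 lil H, 2 mi:d H, 3 pob H, 4 mi L, 5 te L, 6 so: L, 7 mi L, 8 pa L.
Parse left to right (heavy = foot alone; LL = one foot; stranded L unfooted): (ˈlil) (ˈmi:d) (ˈpob) (mi.ˈte) (so:.ˈmi) pa.
Foot heads: 1, 2, 3, 5, 7.
Primary stress on the leftmost head = syllable 1.
Primary stress: syllable 1 → ˈlil.mi:d.pob.mi.te.so:.mi.pa.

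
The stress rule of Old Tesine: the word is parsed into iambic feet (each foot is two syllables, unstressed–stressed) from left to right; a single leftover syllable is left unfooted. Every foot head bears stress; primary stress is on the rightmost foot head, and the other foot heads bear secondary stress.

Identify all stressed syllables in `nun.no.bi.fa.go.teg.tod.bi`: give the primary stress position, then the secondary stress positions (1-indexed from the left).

Parse left to right into iambic (σˈσ) feet: (nun.ˈno) (bi.ˈfa) (go.ˈteg) (tod.ˈbi).
Foot heads (stressed positions): 2, 4, 6, 8.
End Rule Rightmost: primary stress on the rightmost head = syllable 8.
Secondary stress on 2, 4, 6: nun.ˌno.bi.ˌfa.go.ˌteg.tod.ˈbi.

primary 8, secondary 2, 4, 6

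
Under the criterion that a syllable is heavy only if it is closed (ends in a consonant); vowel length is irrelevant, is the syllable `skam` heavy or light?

`skam`: short vowel, closed (coda /m/). Closed (coda /m/) → heavy.

heavy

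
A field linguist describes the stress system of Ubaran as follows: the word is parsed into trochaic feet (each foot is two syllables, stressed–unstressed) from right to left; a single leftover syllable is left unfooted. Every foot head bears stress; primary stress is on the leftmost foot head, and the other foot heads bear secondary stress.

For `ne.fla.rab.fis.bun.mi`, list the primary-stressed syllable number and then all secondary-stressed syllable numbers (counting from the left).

primary 1, secondary 3, 5

Parse right to left into trochaic (ˈσσ) feet: (ˈne.fla) (ˈrab.fis) (ˈbun.mi).
Foot heads (stressed positions): 1, 3, 5.
End Rule Leftmost: primary stress on the leftmost head = syllable 1.
Secondary stress on 3, 5: ˈne.fla.ˌrab.fis.ˌbun.mi.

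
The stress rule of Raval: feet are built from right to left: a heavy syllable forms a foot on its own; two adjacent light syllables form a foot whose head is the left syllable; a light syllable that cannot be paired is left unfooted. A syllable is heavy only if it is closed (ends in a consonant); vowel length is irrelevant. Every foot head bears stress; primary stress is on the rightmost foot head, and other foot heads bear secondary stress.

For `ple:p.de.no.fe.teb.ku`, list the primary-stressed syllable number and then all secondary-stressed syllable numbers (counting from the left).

Weights: 1 ple:p H, 2 de L, 3 no L, 4 fe L, 5 teb H, 6 ku L.
Parse right to left (heavy = foot alone; LL = one foot; stranded L unfooted): (ˈple:p) de (ˈno.fe) (ˈteb) ku.
Foot heads: 1, 3, 5.
Primary stress on the rightmost head = syllable 5.
Secondary stress on 1, 3: ˌple:p.de.ˌno.fe.ˈteb.ku.

primary 5, secondary 1, 3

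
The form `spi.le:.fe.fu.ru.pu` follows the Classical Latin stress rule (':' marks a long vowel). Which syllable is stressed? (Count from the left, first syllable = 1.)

Classical Latin: stress the penult if heavy (long vowel or closed), else the antepenult.
Weights: 4 fu L, 5 ru L, 6 pu L.
The penult (syllable 5, ru) is light, so stress falls on the antepenult (syllable 4, fu).
Stress on syllable 4: spi.le:.fe.ˈfu.ru.pu.

4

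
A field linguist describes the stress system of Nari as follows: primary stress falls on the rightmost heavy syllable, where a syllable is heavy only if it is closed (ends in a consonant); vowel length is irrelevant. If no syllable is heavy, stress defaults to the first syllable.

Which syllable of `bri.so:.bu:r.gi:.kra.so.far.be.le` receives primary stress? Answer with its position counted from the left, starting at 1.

Weights: 1 bri L, 2 so: L, 3 bu:r H, 4 gi: L, 5 kra L, 6 so L, 7 far H, 8 be L, 9 le L.
Heavy syllables in the domain: 3, 7. The rightmost is syllable 7 (far).
Primary stress: syllable 7 → bri.so:.bu:r.gi:.kra.so.ˈfar.be.le.

7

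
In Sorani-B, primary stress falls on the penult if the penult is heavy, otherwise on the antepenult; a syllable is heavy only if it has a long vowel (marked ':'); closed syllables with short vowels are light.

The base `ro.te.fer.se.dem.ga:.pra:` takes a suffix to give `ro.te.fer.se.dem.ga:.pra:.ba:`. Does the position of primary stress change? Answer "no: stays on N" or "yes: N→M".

yes: 6→7

Base `ro.te.fer.se.dem.ga:.pra:` (7 syllables):
  Weights: 5 dem L, 6 ga: H, 7 pra: H.
  The penult (syllable 6, ga:) is heavy, so it takes stress.
  → primary stress on syllable 6.
Suffixed `ro.te.fer.se.dem.ga:.pra:.ba:` (8 syllables):
  Weights: 6 ga: H, 7 pra: H, 8 ba: H.
  The penult (syllable 7, pra:) is heavy, so it takes stress.
  → primary stress on syllable 7.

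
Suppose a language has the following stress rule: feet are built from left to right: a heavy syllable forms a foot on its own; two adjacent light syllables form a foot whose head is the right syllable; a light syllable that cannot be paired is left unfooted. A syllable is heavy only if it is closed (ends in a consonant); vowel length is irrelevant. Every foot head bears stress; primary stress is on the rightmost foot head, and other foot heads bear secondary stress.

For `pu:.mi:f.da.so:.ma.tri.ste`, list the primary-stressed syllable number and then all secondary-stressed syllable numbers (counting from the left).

primary 6, secondary 2, 4

Weights: 1 pu: L, 2 mi:f H, 3 da L, 4 so: L, 5 ma L, 6 tri L, 7 ste L.
Parse left to right (heavy = foot alone; LL = one foot; stranded L unfooted): pu: (ˈmi:f) (da.ˈso:) (ma.ˈtri) ste.
Foot heads: 2, 4, 6.
Primary stress on the rightmost head = syllable 6.
Secondary stress on 2, 4: pu:.ˌmi:f.da.ˌso:.ma.ˈtri.ste.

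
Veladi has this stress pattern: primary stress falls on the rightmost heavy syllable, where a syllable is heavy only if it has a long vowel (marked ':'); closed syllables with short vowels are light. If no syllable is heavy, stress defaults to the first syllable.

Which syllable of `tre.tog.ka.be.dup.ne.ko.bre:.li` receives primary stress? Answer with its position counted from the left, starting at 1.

8

Weights: 1 tre L, 2 tog L, 3 ka L, 4 be L, 5 dup L, 6 ne L, 7 ko L, 8 bre: H, 9 li L.
Heavy syllables in the domain: 8. The rightmost is syllable 8 (bre:).
Primary stress: syllable 8 → tre.tog.ka.be.dup.ne.ko.ˈbre:.li.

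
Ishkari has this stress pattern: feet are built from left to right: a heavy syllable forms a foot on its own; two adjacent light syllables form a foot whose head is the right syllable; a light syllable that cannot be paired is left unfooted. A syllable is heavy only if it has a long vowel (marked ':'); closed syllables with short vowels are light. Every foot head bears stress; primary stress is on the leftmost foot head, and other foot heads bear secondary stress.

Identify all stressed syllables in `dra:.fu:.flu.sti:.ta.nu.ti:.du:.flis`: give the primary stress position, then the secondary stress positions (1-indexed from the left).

Weights: 1 dra: H, 2 fu: H, 3 flu L, 4 sti: H, 5 ta L, 6 nu L, 7 ti: H, 8 du: H, 9 flis L.
Parse left to right (heavy = foot alone; LL = one foot; stranded L unfooted): (ˈdra:) (ˈfu:) flu (ˈsti:) (ta.ˈnu) (ˈti:) (ˈdu:) flis.
Foot heads: 1, 2, 4, 6, 7, 8.
Primary stress on the leftmost head = syllable 1.
Secondary stress on 2, 4, 6, 7, 8: ˈdra:.ˌfu:.flu.ˌsti:.ta.ˌnu.ˌti:.ˌdu:.flis.

primary 1, secondary 2, 4, 6, 7, 8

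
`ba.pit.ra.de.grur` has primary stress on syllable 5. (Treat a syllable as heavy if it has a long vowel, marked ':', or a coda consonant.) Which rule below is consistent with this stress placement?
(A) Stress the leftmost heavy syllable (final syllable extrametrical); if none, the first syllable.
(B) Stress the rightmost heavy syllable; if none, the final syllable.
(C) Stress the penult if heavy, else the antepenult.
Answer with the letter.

Rule A → syllable 2 (observed: 5).
Rule B → syllable 5 ✓.
Rule C → syllable 3 (observed: 5).

B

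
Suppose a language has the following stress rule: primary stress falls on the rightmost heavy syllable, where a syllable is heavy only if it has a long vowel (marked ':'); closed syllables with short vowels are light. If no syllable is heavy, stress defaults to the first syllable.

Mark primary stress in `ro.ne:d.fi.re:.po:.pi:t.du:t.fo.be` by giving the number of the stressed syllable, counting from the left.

7

Weights: 1 ro L, 2 ne:d H, 3 fi L, 4 re: H, 5 po: H, 6 pi:t H, 7 du:t H, 8 fo L, 9 be L.
Heavy syllables in the domain: 2, 4, 5, 6, 7. The rightmost is syllable 7 (du:t).
Primary stress: syllable 7 → ro.ne:d.fi.re:.po:.pi:t.ˈdu:t.fo.be.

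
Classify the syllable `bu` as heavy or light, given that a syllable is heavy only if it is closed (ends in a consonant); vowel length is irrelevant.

`bu`: short vowel, open (no coda). Open (no coda) → light.

light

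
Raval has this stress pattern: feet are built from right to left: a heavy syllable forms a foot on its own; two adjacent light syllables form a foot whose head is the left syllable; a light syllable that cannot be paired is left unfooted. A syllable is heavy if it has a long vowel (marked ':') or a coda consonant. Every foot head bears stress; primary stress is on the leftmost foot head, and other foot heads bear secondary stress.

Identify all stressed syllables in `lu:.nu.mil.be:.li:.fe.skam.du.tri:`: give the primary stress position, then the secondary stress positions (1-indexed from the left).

primary 1, secondary 3, 4, 5, 7, 9

Weights: 1 lu: H, 2 nu L, 3 mil H, 4 be: H, 5 li: H, 6 fe L, 7 skam H, 8 du L, 9 tri: H.
Parse right to left (heavy = foot alone; LL = one foot; stranded L unfooted): (ˈlu:) nu (ˈmil) (ˈbe:) (ˈli:) fe (ˈskam) du (ˈtri:).
Foot heads: 1, 3, 4, 5, 7, 9.
Primary stress on the leftmost head = syllable 1.
Secondary stress on 3, 4, 5, 7, 9: ˈlu:.nu.ˌmil.ˌbe:.ˌli:.fe.ˌskam.du.ˌtri:.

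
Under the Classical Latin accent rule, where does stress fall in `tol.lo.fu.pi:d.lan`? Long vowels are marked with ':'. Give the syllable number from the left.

Classical Latin: stress the penult if heavy (long vowel or closed), else the antepenult.
Weights: 3 fu L, 4 pi:d H, 5 lan H.
The penult (syllable 4, pi:d) is heavy, so it takes stress.
Stress on syllable 4: tol.lo.fu.ˈpi:d.lan.

4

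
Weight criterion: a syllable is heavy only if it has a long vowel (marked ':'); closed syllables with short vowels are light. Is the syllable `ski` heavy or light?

`ski`: short vowel, open (no coda). Short vowel → light.

light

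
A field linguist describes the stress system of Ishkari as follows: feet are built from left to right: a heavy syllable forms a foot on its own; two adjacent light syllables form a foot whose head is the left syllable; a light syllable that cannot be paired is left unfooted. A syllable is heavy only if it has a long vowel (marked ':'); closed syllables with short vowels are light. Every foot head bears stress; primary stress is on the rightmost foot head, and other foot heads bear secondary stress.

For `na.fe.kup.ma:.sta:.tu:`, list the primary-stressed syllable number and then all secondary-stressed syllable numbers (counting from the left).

Weights: 1 na L, 2 fe L, 3 kup L, 4 ma: H, 5 sta: H, 6 tu: H.
Parse left to right (heavy = foot alone; LL = one foot; stranded L unfooted): (ˈna.fe) kup (ˈma:) (ˈsta:) (ˈtu:).
Foot heads: 1, 4, 5, 6.
Primary stress on the rightmost head = syllable 6.
Secondary stress on 1, 4, 5: ˌna.fe.kup.ˌma:.ˌsta:.ˈtu:.

primary 6, secondary 1, 4, 5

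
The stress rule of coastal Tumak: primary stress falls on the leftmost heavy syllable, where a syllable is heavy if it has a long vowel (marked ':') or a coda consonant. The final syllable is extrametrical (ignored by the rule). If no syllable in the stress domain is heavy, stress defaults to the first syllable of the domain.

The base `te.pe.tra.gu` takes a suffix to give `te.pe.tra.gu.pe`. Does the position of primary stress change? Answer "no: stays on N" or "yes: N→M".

Base `te.pe.tra.gu` (4 syllables):
  The final syllable (4, gu) is extrametrical; the stress domain is syllables 1–3.
  Weights: 1 te L, 2 pe L, 3 tra L.
  No heavy syllable in the domain; default to the first syllable of the domain = syllable 1.
  → primary stress on syllable 1.
Suffixed `te.pe.tra.gu.pe` (5 syllables):
  The final syllable (5, pe) is extrametrical; the stress domain is syllables 1–4.
  Weights: 1 te L, 2 pe L, 3 tra L, 4 gu L.
  No heavy syllable in the domain; default to the first syllable of the domain = syllable 1.
  → primary stress on syllable 1.

no: stays on 1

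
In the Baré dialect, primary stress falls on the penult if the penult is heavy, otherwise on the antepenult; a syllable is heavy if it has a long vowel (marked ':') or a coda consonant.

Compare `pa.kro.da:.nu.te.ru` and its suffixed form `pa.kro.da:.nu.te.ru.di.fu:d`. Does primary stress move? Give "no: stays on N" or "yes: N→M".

yes: 4→6

Base `pa.kro.da:.nu.te.ru` (6 syllables):
  Weights: 4 nu L, 5 te L, 6 ru L.
  The penult (syllable 5, te) is light, so stress falls on the antepenult (syllable 4, nu).
  → primary stress on syllable 4.
Suffixed `pa.kro.da:.nu.te.ru.di.fu:d` (8 syllables):
  Weights: 6 ru L, 7 di L, 8 fu:d H.
  The penult (syllable 7, di) is light, so stress falls on the antepenult (syllable 6, ru).
  → primary stress on syllable 6.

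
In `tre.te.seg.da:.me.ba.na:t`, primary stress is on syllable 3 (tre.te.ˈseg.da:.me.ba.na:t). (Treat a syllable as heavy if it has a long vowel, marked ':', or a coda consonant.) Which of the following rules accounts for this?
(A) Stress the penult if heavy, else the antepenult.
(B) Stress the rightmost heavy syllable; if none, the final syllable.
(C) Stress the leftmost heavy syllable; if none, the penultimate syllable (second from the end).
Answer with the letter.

Rule A → syllable 5 (observed: 3).
Rule B → syllable 7 (observed: 3).
Rule C → syllable 3 ✓.

C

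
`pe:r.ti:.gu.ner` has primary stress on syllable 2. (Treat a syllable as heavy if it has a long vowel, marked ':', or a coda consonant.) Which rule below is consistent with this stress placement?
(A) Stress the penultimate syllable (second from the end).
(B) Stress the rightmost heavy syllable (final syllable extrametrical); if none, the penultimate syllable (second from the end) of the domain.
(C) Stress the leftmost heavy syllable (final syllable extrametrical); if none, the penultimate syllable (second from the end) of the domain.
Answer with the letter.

Rule A → syllable 3 (observed: 2).
Rule B → syllable 2 ✓.
Rule C → syllable 1 (observed: 2).

B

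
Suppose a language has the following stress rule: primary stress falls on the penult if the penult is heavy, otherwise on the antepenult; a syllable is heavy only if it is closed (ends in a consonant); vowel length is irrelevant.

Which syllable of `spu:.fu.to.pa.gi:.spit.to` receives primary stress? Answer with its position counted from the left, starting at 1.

6

Weights: 5 gi: L, 6 spit H, 7 to L.
The penult (syllable 6, spit) is heavy, so it takes stress.
Primary stress: syllable 6 → spu:.fu.to.pa.gi:.ˈspit.to.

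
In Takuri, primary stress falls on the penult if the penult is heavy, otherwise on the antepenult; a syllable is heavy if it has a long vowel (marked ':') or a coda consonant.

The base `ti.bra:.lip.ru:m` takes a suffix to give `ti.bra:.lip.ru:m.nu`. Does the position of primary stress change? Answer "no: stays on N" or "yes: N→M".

yes: 3→4

Base `ti.bra:.lip.ru:m` (4 syllables):
  Weights: 2 bra: H, 3 lip H, 4 ru:m H.
  The penult (syllable 3, lip) is heavy, so it takes stress.
  → primary stress on syllable 3.
Suffixed `ti.bra:.lip.ru:m.nu` (5 syllables):
  Weights: 3 lip H, 4 ru:m H, 5 nu L.
  The penult (syllable 4, ru:m) is heavy, so it takes stress.
  → primary stress on syllable 4.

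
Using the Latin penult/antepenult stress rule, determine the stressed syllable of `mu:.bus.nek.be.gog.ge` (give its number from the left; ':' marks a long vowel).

5

Classical Latin: stress the penult if heavy (long vowel or closed), else the antepenult.
Weights: 4 be L, 5 gog H, 6 ge L.
The penult (syllable 5, gog) is heavy, so it takes stress.
Stress on syllable 5: mu:.bus.nek.be.ˈgog.ge.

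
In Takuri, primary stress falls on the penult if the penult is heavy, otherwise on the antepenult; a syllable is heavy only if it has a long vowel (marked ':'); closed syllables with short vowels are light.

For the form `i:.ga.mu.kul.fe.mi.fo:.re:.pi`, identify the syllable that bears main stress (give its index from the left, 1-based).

8

Weights: 7 fo: H, 8 re: H, 9 pi L.
The penult (syllable 8, re:) is heavy, so it takes stress.
Primary stress: syllable 8 → i:.ga.mu.kul.fe.mi.fo:.ˈre:.pi.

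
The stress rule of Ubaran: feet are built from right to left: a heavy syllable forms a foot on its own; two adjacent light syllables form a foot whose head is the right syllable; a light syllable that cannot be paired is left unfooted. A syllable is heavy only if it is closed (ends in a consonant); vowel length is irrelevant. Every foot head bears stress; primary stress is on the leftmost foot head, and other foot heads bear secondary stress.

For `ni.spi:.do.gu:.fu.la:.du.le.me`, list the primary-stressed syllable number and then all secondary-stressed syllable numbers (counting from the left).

Weights: 1 ni L, 2 spi: L, 3 do L, 4 gu: L, 5 fu L, 6 la: L, 7 du L, 8 le L, 9 me L.
Parse right to left (heavy = foot alone; LL = one foot; stranded L unfooted): ni (spi:.ˈdo) (gu:.ˈfu) (la:.ˈdu) (le.ˈme).
Foot heads: 3, 5, 7, 9.
Primary stress on the leftmost head = syllable 3.
Secondary stress on 5, 7, 9: ni.spi:.ˈdo.gu:.ˌfu.la:.ˌdu.le.ˌme.

primary 3, secondary 5, 7, 9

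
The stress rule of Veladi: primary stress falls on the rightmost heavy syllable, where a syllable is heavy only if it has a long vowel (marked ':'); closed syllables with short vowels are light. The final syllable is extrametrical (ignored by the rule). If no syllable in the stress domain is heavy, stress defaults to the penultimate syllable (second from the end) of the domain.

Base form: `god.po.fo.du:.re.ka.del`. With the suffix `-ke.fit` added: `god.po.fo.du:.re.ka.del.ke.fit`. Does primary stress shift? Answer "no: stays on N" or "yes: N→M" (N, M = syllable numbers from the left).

no: stays on 4

Base `god.po.fo.du:.re.ka.del` (7 syllables):
  The final syllable (7, del) is extrametrical; the stress domain is syllables 1–6.
  Weights: 1 god L, 2 po L, 3 fo L, 4 du: H, 5 re L, 6 ka L.
  Heavy syllables in the domain: 4. The rightmost is syllable 4 (du:).
  → primary stress on syllable 4.
Suffixed `god.po.fo.du:.re.ka.del.ke.fit` (9 syllables):
  The final syllable (9, fit) is extrametrical; the stress domain is syllables 1–8.
  Weights: 1 god L, 2 po L, 3 fo L, 4 du: H, 5 re L, 6 ka L, 7 del L, 8 ke L.
  Heavy syllables in the domain: 4. The rightmost is syllable 4 (du:).
  → primary stress on syllable 4.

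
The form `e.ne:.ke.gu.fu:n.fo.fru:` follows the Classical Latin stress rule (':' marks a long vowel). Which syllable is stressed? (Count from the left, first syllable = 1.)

Classical Latin: stress the penult if heavy (long vowel or closed), else the antepenult.
Weights: 5 fu:n H, 6 fo L, 7 fru: H.
The penult (syllable 6, fo) is light, so stress falls on the antepenult (syllable 5, fu:n).
Stress on syllable 5: e.ne:.ke.gu.ˈfu:n.fo.fru:.

5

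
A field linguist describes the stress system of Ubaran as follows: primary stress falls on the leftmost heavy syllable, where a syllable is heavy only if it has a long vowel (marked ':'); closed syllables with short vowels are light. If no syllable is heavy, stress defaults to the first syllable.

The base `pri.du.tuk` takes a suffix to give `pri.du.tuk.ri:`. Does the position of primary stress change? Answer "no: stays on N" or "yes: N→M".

Base `pri.du.tuk` (3 syllables):
  Weights: 1 pri L, 2 du L, 3 tuk L.
  No heavy syllable in the domain; default to the first syllable = syllable 1.
  → primary stress on syllable 1.
Suffixed `pri.du.tuk.ri:` (4 syllables):
  Weights: 1 pri L, 2 du L, 3 tuk L, 4 ri: H.
  Heavy syllables in the domain: 4. The leftmost is syllable 4 (ri:).
  → primary stress on syllable 4.

yes: 1→4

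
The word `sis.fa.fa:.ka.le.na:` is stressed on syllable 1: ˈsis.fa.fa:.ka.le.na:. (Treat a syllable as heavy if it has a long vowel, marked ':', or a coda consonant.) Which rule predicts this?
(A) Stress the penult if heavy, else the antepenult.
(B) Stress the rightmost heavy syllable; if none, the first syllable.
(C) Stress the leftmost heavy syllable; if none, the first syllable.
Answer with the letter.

Rule A → syllable 4 (observed: 1).
Rule B → syllable 6 (observed: 1).
Rule C → syllable 1 ✓.

C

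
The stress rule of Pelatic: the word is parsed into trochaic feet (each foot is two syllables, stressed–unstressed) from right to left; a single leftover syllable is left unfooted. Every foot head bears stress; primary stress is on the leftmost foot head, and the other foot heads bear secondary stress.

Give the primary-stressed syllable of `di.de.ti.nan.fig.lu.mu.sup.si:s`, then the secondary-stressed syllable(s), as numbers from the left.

primary 2, secondary 4, 6, 8

Parse right to left into trochaic (ˈσσ) feet: di (ˈde.ti) (ˈnan.fig) (ˈlu.mu) (ˈsup.si:s). Syllable 1 is left unfooted.
Foot heads (stressed positions): 2, 4, 6, 8.
End Rule Leftmost: primary stress on the leftmost head = syllable 2.
Secondary stress on 4, 6, 8: di.ˈde.ti.ˌnan.fig.ˌlu.mu.ˌsup.si:s.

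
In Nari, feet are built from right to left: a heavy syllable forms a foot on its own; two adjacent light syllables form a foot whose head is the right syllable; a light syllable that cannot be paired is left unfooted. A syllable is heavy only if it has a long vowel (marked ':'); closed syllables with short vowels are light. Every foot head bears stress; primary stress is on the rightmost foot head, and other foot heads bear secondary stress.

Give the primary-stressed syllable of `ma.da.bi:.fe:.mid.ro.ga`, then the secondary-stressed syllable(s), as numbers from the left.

primary 7, secondary 2, 3, 4

Weights: 1 ma L, 2 da L, 3 bi: H, 4 fe: H, 5 mid L, 6 ro L, 7 ga L.
Parse right to left (heavy = foot alone; LL = one foot; stranded L unfooted): (ma.ˈda) (ˈbi:) (ˈfe:) mid (ro.ˈga).
Foot heads: 2, 3, 4, 7.
Primary stress on the rightmost head = syllable 7.
Secondary stress on 2, 3, 4: ma.ˌda.ˌbi:.ˌfe:.mid.ro.ˈga.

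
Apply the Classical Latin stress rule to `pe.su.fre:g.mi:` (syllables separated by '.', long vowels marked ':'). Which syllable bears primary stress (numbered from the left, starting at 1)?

3

Classical Latin: stress the penult if heavy (long vowel or closed), else the antepenult.
Weights: 2 su L, 3 fre:g H, 4 mi: H.
The penult (syllable 3, fre:g) is heavy, so it takes stress.
Stress on syllable 3: pe.su.ˈfre:g.mi:.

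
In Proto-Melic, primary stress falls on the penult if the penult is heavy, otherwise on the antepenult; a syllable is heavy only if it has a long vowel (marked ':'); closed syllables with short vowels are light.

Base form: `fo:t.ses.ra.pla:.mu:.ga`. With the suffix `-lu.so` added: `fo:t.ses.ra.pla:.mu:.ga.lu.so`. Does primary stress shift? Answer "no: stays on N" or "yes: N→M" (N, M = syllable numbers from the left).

yes: 5→6

Base `fo:t.ses.ra.pla:.mu:.ga` (6 syllables):
  Weights: 4 pla: H, 5 mu: H, 6 ga L.
  The penult (syllable 5, mu:) is heavy, so it takes stress.
  → primary stress on syllable 5.
Suffixed `fo:t.ses.ra.pla:.mu:.ga.lu.so` (8 syllables):
  Weights: 6 ga L, 7 lu L, 8 so L.
  The penult (syllable 7, lu) is light, so stress falls on the antepenult (syllable 6, ga).
  → primary stress on syllable 6.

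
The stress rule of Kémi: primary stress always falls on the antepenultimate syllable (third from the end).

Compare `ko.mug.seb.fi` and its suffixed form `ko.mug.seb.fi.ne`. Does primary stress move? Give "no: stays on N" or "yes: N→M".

yes: 2→3

Base `ko.mug.seb.fi` (4 syllables):
  The word has 4 syllables; the antepenultimate syllable (third from the end) is syllable 2 (mug).
  → primary stress on syllable 2.
Suffixed `ko.mug.seb.fi.ne` (5 syllables):
  The word has 5 syllables; the antepenultimate syllable (third from the end) is syllable 3 (seb).
  → primary stress on syllable 3.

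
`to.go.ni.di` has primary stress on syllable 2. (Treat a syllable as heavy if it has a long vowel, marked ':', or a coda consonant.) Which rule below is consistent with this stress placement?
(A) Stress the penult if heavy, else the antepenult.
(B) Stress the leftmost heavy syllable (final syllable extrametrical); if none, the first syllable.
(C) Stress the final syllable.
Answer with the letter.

A

Rule A → syllable 2 ✓.
Rule B → syllable 1 (observed: 2).
Rule C → syllable 4 (observed: 2).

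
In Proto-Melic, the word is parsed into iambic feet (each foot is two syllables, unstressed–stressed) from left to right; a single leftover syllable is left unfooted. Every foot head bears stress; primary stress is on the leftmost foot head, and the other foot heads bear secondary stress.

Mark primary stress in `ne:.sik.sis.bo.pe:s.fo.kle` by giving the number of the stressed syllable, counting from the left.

Parse left to right into iambic (σˈσ) feet: (ne:.ˈsik) (sis.ˈbo) (pe:s.ˈfo) kle. Syllable 7 is left unfooted.
Foot heads (stressed positions): 2, 4, 6.
End Rule Leftmost: primary stress on the leftmost head = syllable 2.
Primary stress: syllable 2 → ne:.ˈsik.sis.bo.pe:s.fo.kle.

2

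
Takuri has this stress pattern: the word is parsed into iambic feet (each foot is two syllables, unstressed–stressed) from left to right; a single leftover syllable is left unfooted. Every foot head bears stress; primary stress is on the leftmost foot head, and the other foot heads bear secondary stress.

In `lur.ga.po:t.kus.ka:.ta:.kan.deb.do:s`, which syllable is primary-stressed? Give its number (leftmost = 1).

Parse left to right into iambic (σˈσ) feet: (lur.ˈga) (po:t.ˈkus) (ka:.ˈta:) (kan.ˈdeb) do:s. Syllable 9 is left unfooted.
Foot heads (stressed positions): 2, 4, 6, 8.
End Rule Leftmost: primary stress on the leftmost head = syllable 2.
Primary stress: syllable 2 → lur.ˈga.po:t.kus.ka:.ta:.kan.deb.do:s.

2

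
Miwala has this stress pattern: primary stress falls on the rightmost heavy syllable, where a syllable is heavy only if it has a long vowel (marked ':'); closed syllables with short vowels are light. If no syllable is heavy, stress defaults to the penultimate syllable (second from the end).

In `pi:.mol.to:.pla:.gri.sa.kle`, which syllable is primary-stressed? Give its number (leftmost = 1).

4

Weights: 1 pi: H, 2 mol L, 3 to: H, 4 pla: H, 5 gri L, 6 sa L, 7 kle L.
Heavy syllables in the domain: 1, 3, 4. The rightmost is syllable 4 (pla:).
Primary stress: syllable 4 → pi:.mol.to:.ˈpla:.gri.sa.kle.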